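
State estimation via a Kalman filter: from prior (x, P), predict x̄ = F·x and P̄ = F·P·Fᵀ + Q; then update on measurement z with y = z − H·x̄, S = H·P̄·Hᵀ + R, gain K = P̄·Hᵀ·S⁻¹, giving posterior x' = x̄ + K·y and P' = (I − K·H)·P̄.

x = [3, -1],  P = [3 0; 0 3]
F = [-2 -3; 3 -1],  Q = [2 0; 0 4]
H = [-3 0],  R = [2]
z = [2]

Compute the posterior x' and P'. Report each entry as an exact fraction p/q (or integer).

x' = [-36/53, 503/53]
P' = [82/371 -18/371; -18/371 11885/371]

x̄ = F·x = [-3, 10]
P̄ = F·P·Fᵀ + Q = [41 -9; -9 34]
y = z − H·x̄ = [-7]
S = H·P̄·Hᵀ + R = [371]
K = P̄·Hᵀ·S⁻¹ = [-123/371; 27/371]
x' = x̄ + K·y = [-36/53, 503/53]
P' = (I − K·H)·P̄ = [82/371 -18/371; -18/371 11885/371]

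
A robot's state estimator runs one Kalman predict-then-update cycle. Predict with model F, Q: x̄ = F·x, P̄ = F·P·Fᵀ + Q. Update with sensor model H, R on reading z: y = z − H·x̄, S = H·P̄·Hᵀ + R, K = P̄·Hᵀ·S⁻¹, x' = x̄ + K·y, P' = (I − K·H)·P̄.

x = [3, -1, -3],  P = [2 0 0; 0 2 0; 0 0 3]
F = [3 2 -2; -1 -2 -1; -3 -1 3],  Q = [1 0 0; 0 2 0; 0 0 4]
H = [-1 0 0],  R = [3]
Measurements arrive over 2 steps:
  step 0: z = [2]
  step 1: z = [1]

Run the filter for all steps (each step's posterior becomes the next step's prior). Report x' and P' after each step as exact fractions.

step 0: x̄ = F·x = [13, 2, -17]
step 0: P̄ = F·P·Fᵀ + Q = [39 -8 -40; -8 15 1; -40 1 51]
step 0: y = z − H·x̄ = [15]
step 0: S = H·P̄·Hᵀ + R = [42]
step 0: K = P̄·Hᵀ·S⁻¹ = [-13/14; 4/21; 20/21]
step 0: x' = x̄ + K·y = [-13/14, 34/7, -19/7]
step 0: P' = (I − K·H)·P̄ = [39/14 -4/7 -20/7; -4/7 283/21 -139/21; -20/7 -139/21 271/21]
step 1: x̄ = F·x = [173/14, -85/14, -143/14]
step 1: P̄ = F·P·Fᵀ + Q = [8903/42 -1775/42 -9245/42; -1775/42 1559/42 1079/42; -9245/42 1079/42 10349/42]
step 1: y = z − H·x̄ = [187/14]
step 1: S = H·P̄·Hᵀ + R = [9029/42]
step 1: K = P̄·Hᵀ·S⁻¹ = [-8903/9029; 1775/9029; 9245/9029]
step 1: x' = x̄ + K·y = [-7346/9029, -31110/9029, 31262/9029]
step 1: P' = (I − K·H)·P̄ = [26709/9029 -5325/9029 -27735/9029; -5325/9029 260133/9029 -158752/9029; -27735/9029 -158752/9029 189788/9029]

step 0: x' = [-13/14, 34/7, -19/7], P' = [39/14 -4/7 -20/7; -4/7 283/21 -139/21; -20/7 -139/21 271/21]
step 1: x' = [-7346/9029, -31110/9029, 31262/9029], P' = [26709/9029 -5325/9029 -27735/9029; -5325/9029 260133/9029 -158752/9029; -27735/9029 -158752/9029 189788/9029]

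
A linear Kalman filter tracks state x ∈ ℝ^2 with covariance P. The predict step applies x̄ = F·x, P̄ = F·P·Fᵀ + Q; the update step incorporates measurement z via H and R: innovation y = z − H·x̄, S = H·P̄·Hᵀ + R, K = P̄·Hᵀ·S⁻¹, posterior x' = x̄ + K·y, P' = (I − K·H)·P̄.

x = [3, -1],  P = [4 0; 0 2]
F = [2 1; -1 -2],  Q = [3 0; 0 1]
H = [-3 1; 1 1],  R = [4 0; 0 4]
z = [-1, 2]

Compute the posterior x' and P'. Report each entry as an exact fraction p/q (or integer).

x̄ = F·x = [5, -1]
P̄ = F·P·Fᵀ + Q = [21 -12; -12 13]
y = z − H·x̄ = [15, -2]
S = H·P̄·Hᵀ + R = [278 -26; -26 14]
K = P̄·Hᵀ·S⁻¹ = [-17/67 23/134; 89/402 97/201]
x' = x̄ + K·y = [57/67, 545/402]
P' = (I − K·H)·P̄ = [57/134 35/134; 35/134 671/402]

x' = [57/67, 545/402]
P' = [57/134 35/134; 35/134 671/402]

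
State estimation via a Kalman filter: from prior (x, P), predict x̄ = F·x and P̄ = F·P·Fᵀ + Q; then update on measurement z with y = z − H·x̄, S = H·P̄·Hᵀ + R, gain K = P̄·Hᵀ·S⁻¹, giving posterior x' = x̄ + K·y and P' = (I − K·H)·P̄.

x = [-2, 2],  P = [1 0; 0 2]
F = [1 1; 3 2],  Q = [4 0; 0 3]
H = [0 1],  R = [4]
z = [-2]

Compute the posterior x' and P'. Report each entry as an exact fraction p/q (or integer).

x̄ = F·x = [0, -2]
P̄ = F·P·Fᵀ + Q = [7 7; 7 20]
y = z − H·x̄ = [0]
S = H·P̄·Hᵀ + R = [24]
K = P̄·Hᵀ·S⁻¹ = [7/24; 5/6]
x' = x̄ + K·y = [0, -2]
P' = (I − K·H)·P̄ = [119/24 7/6; 7/6 10/3]

x' = [0, -2]
P' = [119/24 7/6; 7/6 10/3]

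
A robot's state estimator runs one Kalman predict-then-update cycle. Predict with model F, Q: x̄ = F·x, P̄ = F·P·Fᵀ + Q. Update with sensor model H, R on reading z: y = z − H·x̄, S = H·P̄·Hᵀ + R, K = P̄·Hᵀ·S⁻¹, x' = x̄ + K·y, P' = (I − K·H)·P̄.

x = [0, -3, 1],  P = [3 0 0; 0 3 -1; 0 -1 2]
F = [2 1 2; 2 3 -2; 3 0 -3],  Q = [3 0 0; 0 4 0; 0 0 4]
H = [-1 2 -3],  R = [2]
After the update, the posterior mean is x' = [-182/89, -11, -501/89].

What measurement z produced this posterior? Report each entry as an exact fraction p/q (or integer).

z = [-3]

x̄ = F·x = [-1, -11, -3]
P̄ = F·P·Fᵀ + Q = [22 9 9; 9 63 39; 9 39 49]
S = H·P̄·Hᵀ + R = [267]
K = P̄·Hᵀ·S⁻¹ = [-31/267; 0; -26/89]
x' − x̄ = [-93/89, 0, -234/89] = K·y
y = (KᵀK)⁻¹·Kᵀ·(x' − x̄) = [9]
z = y + H·x̄ = [9] + [-12] = [-3]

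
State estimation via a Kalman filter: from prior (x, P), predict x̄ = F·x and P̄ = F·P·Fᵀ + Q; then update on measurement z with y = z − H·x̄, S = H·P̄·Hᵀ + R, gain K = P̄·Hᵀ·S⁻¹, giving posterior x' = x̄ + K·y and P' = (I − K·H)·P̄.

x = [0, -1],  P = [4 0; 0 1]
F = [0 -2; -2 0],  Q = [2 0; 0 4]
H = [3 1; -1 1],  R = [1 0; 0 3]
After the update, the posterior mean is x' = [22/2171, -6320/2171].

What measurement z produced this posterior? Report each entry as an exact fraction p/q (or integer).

z = [-3, -3]

x̄ = F·x = [2, 0]
P̄ = F·P·Fᵀ + Q = [6 0; 0 20]
S = H·P̄·Hᵀ + R = [75 2; 2 29]
K = P̄·Hᵀ·S⁻¹ = [534/2171 -486/2171; 540/2171 1460/2171]
x' − x̄ = [-4320/2171, -6320/2171] = K·y
y = (KᵀK)⁻¹·Kᵀ·(x' − x̄) = [-9, -1]
z = y + H·x̄ = [-9, -1] + [6, -2] = [-3, -3]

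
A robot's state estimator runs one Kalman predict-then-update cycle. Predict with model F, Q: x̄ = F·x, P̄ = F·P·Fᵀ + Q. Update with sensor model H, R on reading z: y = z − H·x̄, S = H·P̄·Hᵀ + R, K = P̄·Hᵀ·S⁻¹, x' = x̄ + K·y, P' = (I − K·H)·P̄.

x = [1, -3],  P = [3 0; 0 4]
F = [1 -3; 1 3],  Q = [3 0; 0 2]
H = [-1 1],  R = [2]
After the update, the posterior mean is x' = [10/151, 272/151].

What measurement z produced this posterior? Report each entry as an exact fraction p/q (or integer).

z = [2]

x̄ = F·x = [10, -8]
P̄ = F·P·Fᵀ + Q = [42 -33; -33 41]
S = H·P̄·Hᵀ + R = [151]
K = P̄·Hᵀ·S⁻¹ = [-75/151; 74/151]
x' − x̄ = [-1500/151, 1480/151] = K·y
y = (KᵀK)⁻¹·Kᵀ·(x' − x̄) = [20]
z = y + H·x̄ = [20] + [-18] = [2]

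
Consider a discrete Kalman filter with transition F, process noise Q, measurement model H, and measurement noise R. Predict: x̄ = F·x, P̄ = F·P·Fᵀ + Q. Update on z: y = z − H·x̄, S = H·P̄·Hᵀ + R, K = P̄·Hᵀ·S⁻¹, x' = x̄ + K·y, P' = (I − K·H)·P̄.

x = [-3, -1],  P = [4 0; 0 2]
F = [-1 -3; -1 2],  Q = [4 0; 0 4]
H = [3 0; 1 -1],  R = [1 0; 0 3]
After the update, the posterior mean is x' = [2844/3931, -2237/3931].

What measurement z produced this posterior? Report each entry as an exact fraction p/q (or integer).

x̄ = F·x = [6, 1]
P̄ = F·P·Fᵀ + Q = [26 -8; -8 16]
S = H·P̄·Hᵀ + R = [235 102; 102 61]
K = P̄·Hᵀ·S⁻¹ = [1290/3931 34/3931; 984/3931 -3192/3931]
x' − x̄ = [-20742/3931, -6168/3931] = K·y
y = (KᵀK)⁻¹·Kᵀ·(x' − x̄) = [-16, -3]
z = y + H·x̄ = [-16, -3] + [18, 5] = [2, 2]

z = [2, 2]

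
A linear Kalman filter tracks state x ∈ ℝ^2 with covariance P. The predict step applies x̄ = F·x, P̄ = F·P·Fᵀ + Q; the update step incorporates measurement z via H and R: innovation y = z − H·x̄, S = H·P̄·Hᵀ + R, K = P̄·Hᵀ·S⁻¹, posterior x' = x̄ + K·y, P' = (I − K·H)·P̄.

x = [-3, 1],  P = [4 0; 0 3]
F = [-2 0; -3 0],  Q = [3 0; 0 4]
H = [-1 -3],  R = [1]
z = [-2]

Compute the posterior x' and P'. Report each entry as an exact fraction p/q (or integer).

x' = [323/524, 63/131]
P' = [1675/524 -132/131; -132/131 56/131]

x̄ = F·x = [6, 9]
P̄ = F·P·Fᵀ + Q = [19 24; 24 40]
y = z − H·x̄ = [31]
S = H·P̄·Hᵀ + R = [524]
K = P̄·Hᵀ·S⁻¹ = [-91/524; -36/131]
x' = x̄ + K·y = [323/524, 63/131]
P' = (I − K·H)·P̄ = [1675/524 -132/131; -132/131 56/131]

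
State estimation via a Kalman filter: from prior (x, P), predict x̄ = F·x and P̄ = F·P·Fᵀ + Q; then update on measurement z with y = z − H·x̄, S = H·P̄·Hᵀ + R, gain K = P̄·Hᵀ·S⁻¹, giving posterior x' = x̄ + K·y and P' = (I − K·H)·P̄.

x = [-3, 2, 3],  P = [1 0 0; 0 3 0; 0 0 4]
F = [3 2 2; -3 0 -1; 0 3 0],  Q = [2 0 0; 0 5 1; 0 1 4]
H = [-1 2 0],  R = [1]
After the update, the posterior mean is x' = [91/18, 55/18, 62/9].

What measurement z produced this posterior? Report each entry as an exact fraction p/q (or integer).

z = [1]

x̄ = F·x = [1, 6, 6]
P̄ = F·P·Fᵀ + Q = [39 -17 18; -17 18 1; 18 1 31]
S = H·P̄·Hᵀ + R = [180]
K = P̄·Hᵀ·S⁻¹ = [-73/180; 53/180; -4/45]
x' − x̄ = [73/18, -53/18, 8/9] = K·y
y = (KᵀK)⁻¹·Kᵀ·(x' − x̄) = [-10]
z = y + H·x̄ = [-10] + [11] = [1]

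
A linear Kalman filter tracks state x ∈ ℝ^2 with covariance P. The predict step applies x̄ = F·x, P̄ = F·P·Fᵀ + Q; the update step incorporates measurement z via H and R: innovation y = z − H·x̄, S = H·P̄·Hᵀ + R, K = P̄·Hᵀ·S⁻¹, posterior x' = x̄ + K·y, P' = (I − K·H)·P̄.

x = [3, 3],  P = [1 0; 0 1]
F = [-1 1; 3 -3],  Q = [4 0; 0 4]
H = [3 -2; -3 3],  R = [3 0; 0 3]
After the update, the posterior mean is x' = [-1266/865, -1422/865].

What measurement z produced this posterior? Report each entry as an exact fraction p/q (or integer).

z = [-3, -2]

x̄ = F·x = [0, 0]
P̄ = F·P·Fᵀ + Q = [6 -6; -6 22]
S = H·P̄·Hᵀ + R = [217 -276; -276 363]
K = P̄·Hᵀ·S⁻¹ = [318/865 156/865; 226/865 372/865]
x' − x̄ = [-1266/865, -1422/865] = K·y
y = (KᵀK)⁻¹·Kᵀ·(x' − x̄) = [-3, -2]
z = y + H·x̄ = [-3, -2] + [0, 0] = [-3, -2]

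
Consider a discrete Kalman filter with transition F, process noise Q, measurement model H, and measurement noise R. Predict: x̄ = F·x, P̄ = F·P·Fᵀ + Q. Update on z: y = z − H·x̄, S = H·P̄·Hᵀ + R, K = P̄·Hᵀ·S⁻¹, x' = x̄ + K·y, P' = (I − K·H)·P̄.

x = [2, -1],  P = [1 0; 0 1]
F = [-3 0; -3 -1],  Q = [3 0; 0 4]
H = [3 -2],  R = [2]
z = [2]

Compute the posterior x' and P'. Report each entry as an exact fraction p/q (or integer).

x' = [-84/29, -150/29]
P' = [186/29 270/29; 270/29 811/58]

x̄ = F·x = [-6, -5]
P̄ = F·P·Fᵀ + Q = [12 9; 9 14]
y = z − H·x̄ = [10]
S = H·P̄·Hᵀ + R = [58]
K = P̄·Hᵀ·S⁻¹ = [9/29; -1/58]
x' = x̄ + K·y = [-84/29, -150/29]
P' = (I − K·H)·P̄ = [186/29 270/29; 270/29 811/58]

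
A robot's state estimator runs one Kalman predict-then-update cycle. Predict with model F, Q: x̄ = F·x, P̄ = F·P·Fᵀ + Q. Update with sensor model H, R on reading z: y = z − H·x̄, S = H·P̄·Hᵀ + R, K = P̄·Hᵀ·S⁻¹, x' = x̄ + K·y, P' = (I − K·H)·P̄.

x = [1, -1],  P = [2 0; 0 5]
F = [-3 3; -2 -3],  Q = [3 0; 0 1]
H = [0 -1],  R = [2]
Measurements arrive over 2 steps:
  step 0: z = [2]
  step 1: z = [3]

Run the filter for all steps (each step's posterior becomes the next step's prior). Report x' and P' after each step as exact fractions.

step 0: x' = [-237/56, -53/28], P' = [2607/56 -33/28; -33/28 27/14]
step 1: x' = [-57489/3592, -1267/449], P' = [407649/3592 1206/449; 1206/449 2666/1347]

step 0: x̄ = F·x = [-6, 1]
step 0: P̄ = F·P·Fᵀ + Q = [66 -33; -33 54]
step 0: y = z − H·x̄ = [3]
step 0: S = H·P̄·Hᵀ + R = [56]
step 0: K = P̄·Hᵀ·S⁻¹ = [33/56; -27/28]
step 0: x' = x̄ + K·y = [-237/56, -53/28]
step 0: P' = (I − K·H)·P̄ = [2607/56 -33/28; -33/28 27/14]
step 1: x̄ = F·x = [393/56, 99/7]
step 1: P̄ = F·P·Fᵀ + Q = [25791/56 1809/7; 1809/7 1333/7]
step 1: y = z − H·x̄ = [120/7]
step 1: S = H·P̄·Hᵀ + R = [1347/7]
step 1: K = P̄·Hᵀ·S⁻¹ = [-603/449; -1333/1347]
step 1: x' = x̄ + K·y = [-57489/3592, -1267/449]
step 1: P' = (I − K·H)·P̄ = [407649/3592 1206/449; 1206/449 2666/1347]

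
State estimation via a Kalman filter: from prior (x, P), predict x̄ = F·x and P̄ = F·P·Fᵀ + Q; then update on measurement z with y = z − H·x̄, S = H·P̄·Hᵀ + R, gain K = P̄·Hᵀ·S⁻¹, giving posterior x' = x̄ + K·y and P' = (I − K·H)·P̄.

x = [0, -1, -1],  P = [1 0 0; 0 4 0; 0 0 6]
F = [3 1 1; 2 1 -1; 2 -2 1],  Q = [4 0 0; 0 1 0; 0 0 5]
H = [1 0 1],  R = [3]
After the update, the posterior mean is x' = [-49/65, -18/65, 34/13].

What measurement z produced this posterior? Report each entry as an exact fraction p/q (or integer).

z = [2]

x̄ = F·x = [-2, 0, 1]
P̄ = F·P·Fᵀ + Q = [23 4 4; 4 15 -10; 4 -10 31]
S = H·P̄·Hᵀ + R = [65]
K = P̄·Hᵀ·S⁻¹ = [27/65; -6/65; 7/13]
x' − x̄ = [81/65, -18/65, 21/13] = K·y
y = (KᵀK)⁻¹·Kᵀ·(x' − x̄) = [3]
z = y + H·x̄ = [3] + [-1] = [2]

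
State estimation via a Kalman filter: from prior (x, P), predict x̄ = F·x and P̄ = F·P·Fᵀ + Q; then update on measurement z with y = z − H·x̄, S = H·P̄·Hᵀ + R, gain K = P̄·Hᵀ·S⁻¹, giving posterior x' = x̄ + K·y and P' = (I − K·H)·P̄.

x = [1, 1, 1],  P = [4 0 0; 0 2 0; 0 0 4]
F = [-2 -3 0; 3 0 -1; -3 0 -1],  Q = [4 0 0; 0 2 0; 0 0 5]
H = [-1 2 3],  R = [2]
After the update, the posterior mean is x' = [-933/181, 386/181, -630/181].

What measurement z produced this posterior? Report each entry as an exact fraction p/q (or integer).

z = [-1]

x̄ = F·x = [-5, 2, -4]
P̄ = F·P·Fᵀ + Q = [38 -24 24; -24 42 -32; 24 -32 45]
S = H·P̄·Hᵀ + R = [181]
K = P̄·Hᵀ·S⁻¹ = [-14/181; 12/181; 47/181]
x' − x̄ = [-28/181, 24/181, 94/181] = K·y
y = (KᵀK)⁻¹·Kᵀ·(x' − x̄) = [2]
z = y + H·x̄ = [2] + [-3] = [-1]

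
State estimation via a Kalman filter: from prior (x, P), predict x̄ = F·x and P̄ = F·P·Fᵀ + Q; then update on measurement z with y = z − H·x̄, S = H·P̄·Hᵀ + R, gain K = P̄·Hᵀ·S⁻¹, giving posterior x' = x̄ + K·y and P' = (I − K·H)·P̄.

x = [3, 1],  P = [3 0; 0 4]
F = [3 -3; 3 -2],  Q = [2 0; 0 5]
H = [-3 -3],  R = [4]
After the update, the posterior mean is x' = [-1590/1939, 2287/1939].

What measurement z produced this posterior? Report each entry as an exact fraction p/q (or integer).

x̄ = F·x = [6, 7]
P̄ = F·P·Fᵀ + Q = [65 51; 51 48]
S = H·P̄·Hᵀ + R = [1939]
K = P̄·Hᵀ·S⁻¹ = [-348/1939; -297/1939]
x' − x̄ = [-13224/1939, -11286/1939] = K·y
y = (KᵀK)⁻¹·Kᵀ·(x' − x̄) = [38]
z = y + H·x̄ = [38] + [-39] = [-1]

z = [-1]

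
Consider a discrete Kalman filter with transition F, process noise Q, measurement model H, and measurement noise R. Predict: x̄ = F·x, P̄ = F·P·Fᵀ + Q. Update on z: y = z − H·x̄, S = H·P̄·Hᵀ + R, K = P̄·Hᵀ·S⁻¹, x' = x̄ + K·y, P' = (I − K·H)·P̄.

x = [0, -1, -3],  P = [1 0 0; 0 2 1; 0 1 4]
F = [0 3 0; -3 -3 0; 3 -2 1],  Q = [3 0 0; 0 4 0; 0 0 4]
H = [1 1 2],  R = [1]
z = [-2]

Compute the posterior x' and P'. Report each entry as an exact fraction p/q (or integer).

x' = [-3, 3, -1]
P' = [228/13 -15 -18/13; -15 142/5 -33/5; -18/13 -33/5 276/65]

x̄ = F·x = [-3, 3, -1]
P̄ = F·P·Fᵀ + Q = [21 -18 -9; -18 31 0; -9 0 21]
y = z − H·x̄ = [0]
S = H·P̄·Hᵀ + R = [65]
K = P̄·Hᵀ·S⁻¹ = [-3/13; 1/5; 33/65]
x' = x̄ + K·y = [-3, 3, -1]
P' = (I − K·H)·P̄ = [228/13 -15 -18/13; -15 142/5 -33/5; -18/13 -33/5 276/65]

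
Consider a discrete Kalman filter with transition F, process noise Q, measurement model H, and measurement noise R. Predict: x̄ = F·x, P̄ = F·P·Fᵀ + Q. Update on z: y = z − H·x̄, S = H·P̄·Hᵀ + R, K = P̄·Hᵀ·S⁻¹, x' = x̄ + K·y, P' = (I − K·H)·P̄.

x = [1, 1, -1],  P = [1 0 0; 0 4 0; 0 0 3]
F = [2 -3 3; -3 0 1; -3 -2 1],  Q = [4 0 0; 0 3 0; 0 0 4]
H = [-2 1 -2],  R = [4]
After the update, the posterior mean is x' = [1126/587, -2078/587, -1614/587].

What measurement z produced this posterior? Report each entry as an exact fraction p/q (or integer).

x̄ = F·x = [-4, -4, -6]
P̄ = F·P·Fᵀ + Q = [71 3 27; 3 15 12; 27 12 32]
S = H·P̄·Hᵀ + R = [587]
K = P̄·Hᵀ·S⁻¹ = [-193/587; -15/587; -106/587]
x' − x̄ = [3474/587, 270/587, 1908/587] = K·y
y = (KᵀK)⁻¹·Kᵀ·(x' − x̄) = [-18]
z = y + H·x̄ = [-18] + [16] = [-2]

z = [-2]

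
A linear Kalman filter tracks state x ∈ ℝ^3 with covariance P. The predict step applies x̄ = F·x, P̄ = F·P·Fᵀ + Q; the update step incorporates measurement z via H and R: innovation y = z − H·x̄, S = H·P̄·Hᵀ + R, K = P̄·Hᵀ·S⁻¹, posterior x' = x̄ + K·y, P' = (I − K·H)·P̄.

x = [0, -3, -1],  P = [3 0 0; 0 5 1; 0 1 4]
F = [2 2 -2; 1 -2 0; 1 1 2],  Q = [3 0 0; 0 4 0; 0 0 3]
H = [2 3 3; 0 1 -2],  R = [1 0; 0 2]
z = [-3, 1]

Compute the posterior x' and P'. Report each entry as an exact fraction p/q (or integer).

x̄ = F·x = [-4, 6, -5]
P̄ = F·P·Fᵀ + Q = [43 -10 2; -10 27 -11; 2 -11 31]
y = z − H·x̄ = [2, -15]
S = H·P̄·Hᵀ + R = [401 -100; -100 197]
K = P̄·Hᵀ·S⁻¹ = [10814/68997 586/68997; 3472/22999 7483/22999; 5308/68997 -22873/68997]
x' = x̄ + K·y = [-263150/68997, 32693/22999, 8726/68997]
P' = (I − K·H)·P̄ = [2304607/68997 -340492/22999 -511324/68997; -340492/22999 157090/22999 71062/22999; -511324/68997 71062/22999 129466/68997]

x' = [-263150/68997, 32693/22999, 8726/68997]
P' = [2304607/68997 -340492/22999 -511324/68997; -340492/22999 157090/22999 71062/22999; -511324/68997 71062/22999 129466/68997]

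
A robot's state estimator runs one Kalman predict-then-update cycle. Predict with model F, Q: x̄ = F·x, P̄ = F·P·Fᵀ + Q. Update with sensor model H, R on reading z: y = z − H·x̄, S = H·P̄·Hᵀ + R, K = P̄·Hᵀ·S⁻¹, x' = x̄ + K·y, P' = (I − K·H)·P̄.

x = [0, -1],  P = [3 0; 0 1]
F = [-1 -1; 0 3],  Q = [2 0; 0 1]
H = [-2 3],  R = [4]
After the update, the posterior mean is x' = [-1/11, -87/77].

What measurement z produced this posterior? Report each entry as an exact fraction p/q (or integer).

z = [-3]

x̄ = F·x = [1, -3]
P̄ = F·P·Fᵀ + Q = [6 -3; -3 10]
S = H·P̄·Hᵀ + R = [154]
K = P̄·Hᵀ·S⁻¹ = [-3/22; 18/77]
x' − x̄ = [-12/11, 144/77] = K·y
y = (KᵀK)⁻¹·Kᵀ·(x' − x̄) = [8]
z = y + H·x̄ = [8] + [-11] = [-3]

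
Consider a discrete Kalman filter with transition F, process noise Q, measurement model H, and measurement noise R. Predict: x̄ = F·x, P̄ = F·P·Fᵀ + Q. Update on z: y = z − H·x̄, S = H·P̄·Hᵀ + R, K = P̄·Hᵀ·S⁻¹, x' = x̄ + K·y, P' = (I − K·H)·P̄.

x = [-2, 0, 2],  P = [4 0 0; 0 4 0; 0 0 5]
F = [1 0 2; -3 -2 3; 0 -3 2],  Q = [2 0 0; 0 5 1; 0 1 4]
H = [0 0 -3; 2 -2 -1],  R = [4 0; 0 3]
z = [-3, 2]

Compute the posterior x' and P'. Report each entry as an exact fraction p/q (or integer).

x̄ = F·x = [2, 12, 4]
P̄ = F·P·Fᵀ + Q = [26 18 20; 18 102 55; 20 55 60]
y = z − H·x̄ = [9, 26]
S = H·P̄·Hᵀ + R = [544 390; 390 571]
K = P̄·Hᵀ·S⁻¹ = [-8175/39631 5306/39631; -7245/158524 -28481/79262; -13020/39631 -130/39631]
x' = x̄ + K·y = [143643/39631, 356071/158524, 37964/39631]
P' = (I − K·H)·P̄ = [561130/39631 547721/39631 10900/39631; 547721/39631 2271497/158524 2415/39631; 10900/39631 2415/39631 17360/39631]

x' = [143643/39631, 356071/158524, 37964/39631]
P' = [561130/39631 547721/39631 10900/39631; 547721/39631 2271497/158524 2415/39631; 10900/39631 2415/39631 17360/39631]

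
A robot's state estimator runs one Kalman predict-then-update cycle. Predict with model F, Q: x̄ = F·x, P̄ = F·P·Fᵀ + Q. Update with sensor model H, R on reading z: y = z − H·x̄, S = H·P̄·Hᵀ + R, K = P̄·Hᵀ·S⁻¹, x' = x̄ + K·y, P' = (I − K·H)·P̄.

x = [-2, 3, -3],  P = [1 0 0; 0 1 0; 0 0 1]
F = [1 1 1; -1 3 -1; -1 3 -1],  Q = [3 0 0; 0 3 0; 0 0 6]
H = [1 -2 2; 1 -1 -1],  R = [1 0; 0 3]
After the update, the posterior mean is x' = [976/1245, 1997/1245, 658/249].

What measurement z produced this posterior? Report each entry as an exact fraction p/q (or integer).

x̄ = F·x = [-2, 14, 14]
P̄ = F·P·Fᵀ + Q = [6 1 1; 1 14 11; 1 11 17]
S = H·P̄·Hᵀ + R = [43 -2; -2 58]
K = P̄·Hᵀ·S⁻¹ = [178/1245 92/1245; -169/1245 -521/1245; 70/249 -227/498]
x' − x̄ = [3466/1245, -15433/1245, -2828/249] = K·y
y = (KᵀK)⁻¹·Kᵀ·(x' − x̄) = [5, 28]
z = y + H·x̄ = [5, 28] + [-2, -30] = [3, -2]

z = [3, -2]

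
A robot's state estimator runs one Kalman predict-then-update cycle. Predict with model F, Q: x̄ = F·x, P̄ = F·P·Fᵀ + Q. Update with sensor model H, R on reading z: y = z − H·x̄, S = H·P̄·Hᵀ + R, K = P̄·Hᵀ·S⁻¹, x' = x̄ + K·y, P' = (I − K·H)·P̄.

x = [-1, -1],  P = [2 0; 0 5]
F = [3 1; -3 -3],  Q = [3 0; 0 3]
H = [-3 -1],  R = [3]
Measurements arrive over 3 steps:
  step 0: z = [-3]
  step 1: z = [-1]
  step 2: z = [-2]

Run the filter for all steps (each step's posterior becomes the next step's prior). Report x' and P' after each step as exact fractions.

step 0: x' = [-1/7, 111/35], P' = [47/7 -132/7; -132/7 1947/35]
step 1: x' = [9153/3205, -24319/3205], P' = [15696/3205 -46503/3205; -46503/3205 147264/3205]
step 2: x' = [55840/223607, 328202/223607], P' = [1225440/223607 -3643965/223607; -3643965/223607 11496036/223607]

step 0: x̄ = F·x = [-4, 6]
step 0: P̄ = F·P·Fᵀ + Q = [26 -33; -33 66]
step 0: y = z − H·x̄ = [-9]
step 0: S = H·P̄·Hᵀ + R = [105]
step 0: K = P̄·Hᵀ·S⁻¹ = [-3/7; 11/35]
step 0: x' = x̄ + K·y = [-1/7, 111/35]
step 0: P' = (I − K·H)·P̄ = [47/7 -132/7; -132/7 1947/35]
step 1: x̄ = F·x = [96/35, -318/35]
step 1: P̄ = F·P·Fᵀ + Q = [207/35 -36/35; -36/35 7863/35]
step 1: y = z − H·x̄ = [-13/7]
step 1: S = H·P̄·Hᵀ + R = [1923/7]
step 1: K = P̄·Hᵀ·S⁻¹ = [-39/641; -517/641]
step 1: x' = x̄ + K·y = [9153/3205, -24319/3205]
step 1: P' = (I − K·H)·P̄ = [15696/3205 -46503/3205; -46503/3205 147264/3205]
step 2: x̄ = F·x = [628/641, 45498/3205]
step 2: P̄ = F·P·Fᵀ + Q = [3825/641 -5004/641; -5004/641 639201/3205]
step 2: y = z − H·x̄ = [48508/3205]
step 2: S = H·P̄·Hᵀ + R = [670821/3205]
step 2: K = P̄·Hᵀ·S⁻¹ = [-10785/223607; -188047/223607]
step 2: x' = x̄ + K·y = [55840/223607, 328202/223607]
step 2: P' = (I − K·H)·P̄ = [1225440/223607 -3643965/223607; -3643965/223607 11496036/223607]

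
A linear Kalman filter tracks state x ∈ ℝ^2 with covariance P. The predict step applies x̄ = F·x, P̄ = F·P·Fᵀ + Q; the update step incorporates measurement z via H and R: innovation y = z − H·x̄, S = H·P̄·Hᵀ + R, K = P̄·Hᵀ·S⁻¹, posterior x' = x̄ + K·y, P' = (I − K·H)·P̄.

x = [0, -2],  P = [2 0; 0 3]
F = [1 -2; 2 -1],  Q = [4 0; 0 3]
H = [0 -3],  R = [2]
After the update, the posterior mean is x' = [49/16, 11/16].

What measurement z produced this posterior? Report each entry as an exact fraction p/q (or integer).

x̄ = F·x = [4, 2]
P̄ = F·P·Fᵀ + Q = [18 10; 10 14]
S = H·P̄·Hᵀ + R = [128]
K = P̄·Hᵀ·S⁻¹ = [-15/64; -21/64]
x' − x̄ = [-15/16, -21/16] = K·y
y = (KᵀK)⁻¹·Kᵀ·(x' − x̄) = [4]
z = y + H·x̄ = [4] + [-6] = [-2]

z = [-2]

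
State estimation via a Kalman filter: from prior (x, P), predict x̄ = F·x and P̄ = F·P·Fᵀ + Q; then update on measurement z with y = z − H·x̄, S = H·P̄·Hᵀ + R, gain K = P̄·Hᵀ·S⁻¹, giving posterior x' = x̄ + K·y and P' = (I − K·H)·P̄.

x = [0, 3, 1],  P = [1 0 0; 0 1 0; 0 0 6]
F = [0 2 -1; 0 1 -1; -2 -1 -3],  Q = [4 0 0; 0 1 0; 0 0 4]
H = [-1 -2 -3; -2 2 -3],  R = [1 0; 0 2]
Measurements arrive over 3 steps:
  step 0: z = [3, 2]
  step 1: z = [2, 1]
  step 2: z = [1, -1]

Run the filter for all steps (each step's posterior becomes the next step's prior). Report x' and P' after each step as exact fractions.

step 0: x̄ = F·x = [5, 2, -6]
step 0: P̄ = F·P·Fᵀ + Q = [14 8 16; 8 8 17; 16 17 63]
step 0: y = z − H·x̄ = [-6, -10]
step 0: S = H·P̄·Hᵀ + R = [946 723; 723 581]
step 0: K = P̄·Hᵀ·S⁻¹ = [-1938/26897 -366/26897; -6702/26897 5979/26897; -3658/26897 -4105/26897]
step 0: x' = x̄ + K·y = [11521/2069, 2632/2069, -7568/2069]
step 0: P' = (I − K·H)·P̄ = [203434/26897 51160/26897 -101272/26897; 51160/26897 17455/26897 -26456/26897; -101272/26897 -26456/26897 52614/26897]
step 1: x̄ = F·x = [12832/2069, 10200/2069, -2970/2069]
step 1: P̄ = F·P·Fᵀ + Q = [335846/26897 166892/26897 -151972/26897; 166892/26897 149878/26897 -111565/26897; -151972/26897 -111565/26897 242945/26897]
step 1: y = z − H·x̄ = [28460/2069, -1577/2069]
step 1: S = H·P̄·Hᵀ + R = [1565716/26897 1224721/26897; 1224721/26897 2363175/26897]
step 1: K = P̄·Hᵀ·S⁻¹ = [-3450042/11685421 2371518/11685421; -25283906/81797947 23510605/81797947; -1572222/81797947 -21615519/81797947]
step 1: x' = x̄ + K·y = [23208914/11685421, 37546095/81797947, -122570163/81797947]
step 1: P' = (I − K·H)·P̄ = [108090922/11685421 29071000/11685421 -54260960/11685421; 29071000/11685421 68950529/81797947 -105371384/81797947; -54260960/11685421 -105371384/81797947 197380570/81797947]
step 2: x̄ = F·x = [28237479/11685421, 160116258/81797947, 748514/11685421]
step 2: P̄ = F·P·Fᵀ + Q = [174551430/11685421 93056540/11685421 -84649124/11685421; 93056540/11685421 558871814/81797947 -61816213/11685421; -84649124/11685421 -61816213/11685421 117564617/11685421]
step 2: y = z − H·x̄ = [55946510/7436177, 819367/7436177]
step 2: S = H·P̄·Hᵀ + R = [436679464/7436177 325881853/7436177; 325881853/7436177 687633027/7436177]
step 2: K = P̄·Hᵀ·S⁻¹ = [-8816426662/26098926847 6375165362/26098926847; -8393989194/26098926847 7818712857/26098926847; 64370410/26098926847 -7446157643/26098926847]
step 2: x' = x̄ + K·y = [-1657211715/16887540901, -7249341345/16887540901, 864214535/16887540901]
step 2: P' = (I − K·H)·P̄ = [2856857824050/287088195317 773523038824/287088195317 -1435641069472/287088195317; 773523038824/287088195317 259467150703/287088195317 -400041153032/287088195317; -1435641069472/287088195317 -400041153032/287088195317 745005100342/287088195317]

step 0: x' = [11521/2069, 2632/2069, -7568/2069], P' = [203434/26897 51160/26897 -101272/26897; 51160/26897 17455/26897 -26456/26897; -101272/26897 -26456/26897 52614/26897]
step 1: x' = [23208914/11685421, 37546095/81797947, -122570163/81797947], P' = [108090922/11685421 29071000/11685421 -54260960/11685421; 29071000/11685421 68950529/81797947 -105371384/81797947; -54260960/11685421 -105371384/81797947 197380570/81797947]
step 2: x' = [-1657211715/16887540901, -7249341345/16887540901, 864214535/16887540901], P' = [2856857824050/287088195317 773523038824/287088195317 -1435641069472/287088195317; 773523038824/287088195317 259467150703/287088195317 -400041153032/287088195317; -1435641069472/287088195317 -400041153032/287088195317 745005100342/287088195317]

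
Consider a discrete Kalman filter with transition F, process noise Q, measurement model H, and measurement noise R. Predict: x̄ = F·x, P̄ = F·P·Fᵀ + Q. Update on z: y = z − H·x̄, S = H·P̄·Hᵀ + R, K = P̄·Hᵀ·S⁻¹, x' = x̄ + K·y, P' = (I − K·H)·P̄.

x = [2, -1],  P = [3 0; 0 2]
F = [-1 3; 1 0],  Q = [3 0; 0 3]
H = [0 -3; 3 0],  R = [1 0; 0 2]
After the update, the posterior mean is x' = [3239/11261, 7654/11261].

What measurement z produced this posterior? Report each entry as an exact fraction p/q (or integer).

z = [-2, 1]

x̄ = F·x = [-5, 2]
P̄ = F·P·Fᵀ + Q = [24 -3; -3 6]
S = H·P̄·Hᵀ + R = [55 27; 27 218]
K = P̄·Hᵀ·S⁻¹ = [18/11261 3717/11261; -3681/11261 -9/11261]
x' − x̄ = [59544/11261, -14868/11261] = K·y
y = (KᵀK)⁻¹·Kᵀ·(x' − x̄) = [4, 16]
z = y + H·x̄ = [4, 16] + [-6, -15] = [-2, 1]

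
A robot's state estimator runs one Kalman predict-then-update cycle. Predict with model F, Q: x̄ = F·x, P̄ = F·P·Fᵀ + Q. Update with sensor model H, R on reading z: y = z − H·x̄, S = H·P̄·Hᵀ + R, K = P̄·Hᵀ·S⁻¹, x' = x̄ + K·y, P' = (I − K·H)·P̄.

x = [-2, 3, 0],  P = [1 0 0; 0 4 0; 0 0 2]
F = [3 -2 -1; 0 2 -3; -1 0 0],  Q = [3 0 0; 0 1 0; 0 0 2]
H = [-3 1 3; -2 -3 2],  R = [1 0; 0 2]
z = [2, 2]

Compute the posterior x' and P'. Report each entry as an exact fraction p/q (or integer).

x' = [-51097/77155, -2566/15431, 7244/77155]
P' = [319027/154310 -134/15431 153678/77155; -134/15431 2790/15431 -132/15431; 153678/77155 -132/15431 154839/77155]

x̄ = F·x = [-12, 6, 2]
P̄ = F·P·Fᵀ + Q = [30 -10 -3; -10 35 0; -3 0 3]
y = z − H·x̄ = [-46, -8]
S = H·P̄·Hᵀ + R = [447 59; 59 353]
K = P̄·Hᵀ·S⁻¹ = [-36353/154310 -9661/154310; 2796/15431 -4183/15431; 2823/77155 2151/77155]
x' = x̄ + K·y = [-51097/77155, -2566/15431, 7244/77155]
P' = (I − K·H)·P̄ = [319027/154310 -134/15431 153678/77155; -134/15431 2790/15431 -132/15431; 153678/77155 -132/15431 154839/77155]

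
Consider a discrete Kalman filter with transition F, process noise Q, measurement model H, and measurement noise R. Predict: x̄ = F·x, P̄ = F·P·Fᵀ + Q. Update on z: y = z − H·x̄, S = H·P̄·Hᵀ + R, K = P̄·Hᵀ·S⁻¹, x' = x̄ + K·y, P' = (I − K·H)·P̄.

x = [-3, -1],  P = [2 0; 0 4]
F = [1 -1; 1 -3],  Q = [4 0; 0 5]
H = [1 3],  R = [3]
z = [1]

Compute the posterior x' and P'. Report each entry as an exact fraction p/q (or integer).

x' = [-203/121, 39/44]
P' = [534/121 -15/11; -15/11 3/4]

x̄ = F·x = [-2, 0]
P̄ = F·P·Fᵀ + Q = [10 14; 14 43]
y = z − H·x̄ = [3]
S = H·P̄·Hᵀ + R = [484]
K = P̄·Hᵀ·S⁻¹ = [13/121; 13/44]
x' = x̄ + K·y = [-203/121, 39/44]
P' = (I − K·H)·P̄ = [534/121 -15/11; -15/11 3/4]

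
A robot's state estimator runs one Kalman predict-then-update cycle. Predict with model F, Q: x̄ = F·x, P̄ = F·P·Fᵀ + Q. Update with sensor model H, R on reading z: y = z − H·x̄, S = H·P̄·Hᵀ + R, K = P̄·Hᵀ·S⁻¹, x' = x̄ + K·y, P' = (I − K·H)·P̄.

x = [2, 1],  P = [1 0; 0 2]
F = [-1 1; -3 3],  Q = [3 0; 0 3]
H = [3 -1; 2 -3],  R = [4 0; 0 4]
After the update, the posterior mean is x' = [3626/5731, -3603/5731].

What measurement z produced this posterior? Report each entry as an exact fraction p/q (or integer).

z = [3, 3]

x̄ = F·x = [-1, -3]
P̄ = F·P·Fᵀ + Q = [6 9; 9 30]
S = H·P̄·Hᵀ + R = [34 27; 27 190]
K = P̄·Hᵀ·S⁻¹ = [2115/5731 -753/5731; 1374/5731 -2367/5731]
x' − x̄ = [9357/5731, 13590/5731] = K·y
y = (KᵀK)⁻¹·Kᵀ·(x' − x̄) = [3, -4]
z = y + H·x̄ = [3, -4] + [0, 7] = [3, 3]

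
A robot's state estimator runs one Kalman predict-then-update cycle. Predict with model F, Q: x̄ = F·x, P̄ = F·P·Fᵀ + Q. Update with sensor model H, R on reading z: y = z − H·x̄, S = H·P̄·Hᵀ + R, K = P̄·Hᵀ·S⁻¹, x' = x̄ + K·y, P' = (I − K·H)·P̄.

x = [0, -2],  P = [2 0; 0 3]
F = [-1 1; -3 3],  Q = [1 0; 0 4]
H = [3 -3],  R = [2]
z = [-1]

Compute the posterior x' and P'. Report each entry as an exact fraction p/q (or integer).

x̄ = F·x = [-2, -6]
P̄ = F·P·Fᵀ + Q = [6 15; 15 49]
y = z − H·x̄ = [-13]
S = H·P̄·Hᵀ + R = [227]
K = P̄·Hᵀ·S⁻¹ = [-27/227; -102/227]
x' = x̄ + K·y = [-103/227, -36/227]
P' = (I − K·H)·P̄ = [633/227 651/227; 651/227 719/227]

x' = [-103/227, -36/227]
P' = [633/227 651/227; 651/227 719/227]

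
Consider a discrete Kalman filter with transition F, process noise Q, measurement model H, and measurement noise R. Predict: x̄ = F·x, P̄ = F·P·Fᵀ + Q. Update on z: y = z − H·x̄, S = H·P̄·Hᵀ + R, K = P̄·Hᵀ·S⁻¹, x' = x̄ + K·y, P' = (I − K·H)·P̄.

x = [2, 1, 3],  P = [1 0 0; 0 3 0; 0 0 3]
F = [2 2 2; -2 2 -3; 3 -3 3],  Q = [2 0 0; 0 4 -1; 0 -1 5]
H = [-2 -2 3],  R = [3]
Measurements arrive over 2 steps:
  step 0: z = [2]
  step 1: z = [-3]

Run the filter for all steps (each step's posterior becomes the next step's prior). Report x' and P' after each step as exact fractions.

step 0: x̄ = F·x = [12, -11, 12]
step 0: P̄ = F·P·Fᵀ + Q = [30 -10 6; -10 47 -52; 6 -52 68]
step 0: y = z − H·x̄ = [-32]
step 0: S = H·P̄·Hᵀ + R = [1395]
step 0: K = P̄·Hᵀ·S⁻¹ = [-22/1395; -46/279; 296/1395]
step 0: x' = x̄ + K·y = [17444/1395, -1597/279, 7268/1395]
step 0: P' = (I − K·H)·P̄ = [41366/1395 -3802/279 14882/1395; -3802/279 2533/279 -892/279; 14882/1395 -892/279 7244/1395]
step 1: x̄ = F·x = [33454/1395, -72662/1395, 10899/155]
step 1: P̄ = F·P·Fᵀ + Q = [179186/1395 -298168/1395 43806/155; -298168/1395 671084/1395 -101003/155; 43806/155 -101003/155 138754/155]
step 1: y = z − H·x̄ = [-376874/1395]
step 1: S = H·P̄·Hᵀ + R = [18436271/1395]
step 1: K = P̄·Hᵀ·S⁻¹ = [1420726/18436271; -3472913/18436271; 29664/114511]
step 1: x' = x̄ + K·y = [58302738/18436271, -22054272/18436271, 37927/114511]
step 1: P' = (I − K·H)·P̄ = [921189454/18436271 -403618822/18436271 2151974/114511; -403618822/18436271 223055041/18436271 -769247/114511; 2151974/114511 -769247/114511 951482/114511]

step 0: x' = [17444/1395, -1597/279, 7268/1395], P' = [41366/1395 -3802/279 14882/1395; -3802/279 2533/279 -892/279; 14882/1395 -892/279 7244/1395]
step 1: x' = [58302738/18436271, -22054272/18436271, 37927/114511], P' = [921189454/18436271 -403618822/18436271 2151974/114511; -403618822/18436271 223055041/18436271 -769247/114511; 2151974/114511 -769247/114511 951482/114511]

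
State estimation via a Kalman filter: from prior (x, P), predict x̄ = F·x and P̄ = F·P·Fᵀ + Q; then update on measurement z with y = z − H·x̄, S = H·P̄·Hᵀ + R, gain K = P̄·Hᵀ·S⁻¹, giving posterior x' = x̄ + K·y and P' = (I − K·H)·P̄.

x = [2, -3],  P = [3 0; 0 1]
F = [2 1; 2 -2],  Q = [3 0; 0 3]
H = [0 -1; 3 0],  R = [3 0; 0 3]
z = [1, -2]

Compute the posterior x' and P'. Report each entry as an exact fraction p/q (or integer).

x̄ = F·x = [1, 10]
P̄ = F·P·Fᵀ + Q = [16 10; 10 19]
y = z − H·x̄ = [11, -5]
S = H·P̄·Hᵀ + R = [22 -30; -30 147]
K = P̄·Hᵀ·S⁻¹ = [-5/389 126/389; -631/778 15/389]
x' = x̄ + K·y = [-296/389, 689/778]
P' = (I − K·H)·P̄ = [126/389 15/389; 15/389 1893/778]

x' = [-296/389, 689/778]
P' = [126/389 15/389; 15/389 1893/778]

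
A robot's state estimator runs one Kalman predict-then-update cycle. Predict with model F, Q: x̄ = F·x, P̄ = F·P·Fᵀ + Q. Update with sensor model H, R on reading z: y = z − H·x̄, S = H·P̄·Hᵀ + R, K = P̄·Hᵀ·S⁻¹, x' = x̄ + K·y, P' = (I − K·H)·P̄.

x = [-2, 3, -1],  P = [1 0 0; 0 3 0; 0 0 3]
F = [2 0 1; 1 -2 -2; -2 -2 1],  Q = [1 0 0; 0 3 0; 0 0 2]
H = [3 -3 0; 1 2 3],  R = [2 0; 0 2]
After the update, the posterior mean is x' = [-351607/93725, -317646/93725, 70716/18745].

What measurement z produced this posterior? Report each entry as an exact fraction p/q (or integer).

x̄ = F·x = [-5, -6, -3]
P̄ = F·P·Fᵀ + Q = [8 -4 -1; -4 28 4; -1 4 21]
S = H·P̄·Hᵀ + R = [398 -201; -201 337]
K = P̄·Hᵀ·S⁻¹ = [11529/93725 6042/93725; -19488/93725 6176/93725; 1803/18745 4969/18745]
x' − x̄ = [117018/93725, 244704/93725, 126951/18745] = K·y
y = (KᵀK)⁻¹·Kᵀ·(x' − x̄) = [-4, 27]
z = y + H·x̄ = [-4, 27] + [3, -26] = [-1, 1]

z = [-1, 1]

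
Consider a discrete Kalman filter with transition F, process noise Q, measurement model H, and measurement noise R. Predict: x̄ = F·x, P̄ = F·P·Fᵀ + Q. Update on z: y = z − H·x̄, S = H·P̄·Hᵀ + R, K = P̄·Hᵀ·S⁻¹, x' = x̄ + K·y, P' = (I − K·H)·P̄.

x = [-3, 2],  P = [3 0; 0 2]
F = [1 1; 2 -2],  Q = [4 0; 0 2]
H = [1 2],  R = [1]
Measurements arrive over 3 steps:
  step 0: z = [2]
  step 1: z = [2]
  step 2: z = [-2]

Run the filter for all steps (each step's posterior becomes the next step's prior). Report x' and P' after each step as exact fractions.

step 0: x' = [193/106, -1/53], P' = [785/106 -193/53; -193/53 108/53]
step 1: x' = [13747/11509, 4762/11509], P' = [131765/34527 -64418/34527; -64418/34527 40082/34527]
step 2: x' = [6020041/6036254, -4465037/3018127], P' = [22971575/6036254 -5605931/3018127; -5605931/3018127 3484700/3018127]

step 0: x̄ = F·x = [-1, -10]
step 0: P̄ = F·P·Fᵀ + Q = [9 2; 2 22]
step 0: y = z − H·x̄ = [23]
step 0: S = H·P̄·Hᵀ + R = [106]
step 0: K = P̄·Hᵀ·S⁻¹ = [13/106; 23/53]
step 0: x' = x̄ + K·y = [193/106, -1/53]
step 0: P' = (I − K·H)·P̄ = [785/106 -193/53; -193/53 108/53]
step 1: x̄ = F·x = [191/106, 195/53]
step 1: P̄ = F·P·Fᵀ + Q = [653/106 569/53; 569/53 3652/53]
step 1: y = z − H·x̄ = [-759/106]
step 1: S = H·P̄·Hᵀ + R = [34527/106]
step 1: K = P̄·Hᵀ·S⁻¹ = [2929/34527; 15746/34527]
step 1: x' = x̄ + K·y = [13747/11509, 4762/11509]
step 1: P' = (I − K·H)·P̄ = [131765/34527 -64418/34527; -64418/34527 40082/34527]
step 2: x̄ = F·x = [18509/11509, 17970/11509]
step 2: P̄ = F·P·Fᵀ + Q = [60373/11509 61122/11509; 61122/11509 1271786/34527]
step 2: y = z − H·x̄ = [-77467/11509]
step 2: S = H·P̄·Hᵀ + R = [6036254/34527]
step 2: K = P̄·Hᵀ·S⁻¹ = [547851/6036254; 1363469/3018127]
step 2: x' = x̄ + K·y = [6020041/6036254, -4465037/3018127]
step 2: P' = (I − K·H)·P̄ = [22971575/6036254 -5605931/3018127; -5605931/3018127 3484700/3018127]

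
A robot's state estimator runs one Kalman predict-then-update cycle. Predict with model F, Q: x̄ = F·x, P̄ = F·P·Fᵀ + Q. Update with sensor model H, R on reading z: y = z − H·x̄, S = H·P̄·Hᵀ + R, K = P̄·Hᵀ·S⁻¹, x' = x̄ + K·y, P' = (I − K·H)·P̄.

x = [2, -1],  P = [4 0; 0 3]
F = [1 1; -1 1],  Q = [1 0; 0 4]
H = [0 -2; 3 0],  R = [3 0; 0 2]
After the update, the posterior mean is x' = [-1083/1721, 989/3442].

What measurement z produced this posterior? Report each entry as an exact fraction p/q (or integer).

z = [-1, -2]

x̄ = F·x = [1, -3]
P̄ = F·P·Fᵀ + Q = [8 -1; -1 11]
S = H·P̄·Hᵀ + R = [47 6; 6 74]
K = P̄·Hᵀ·S⁻¹ = [2/1721 558/1721; -805/1721 -9/3442]
x' − x̄ = [-2804/1721, 11315/3442] = K·y
y = (KᵀK)⁻¹·Kᵀ·(x' − x̄) = [-7, -5]
z = y + H·x̄ = [-7, -5] + [6, 3] = [-1, -2]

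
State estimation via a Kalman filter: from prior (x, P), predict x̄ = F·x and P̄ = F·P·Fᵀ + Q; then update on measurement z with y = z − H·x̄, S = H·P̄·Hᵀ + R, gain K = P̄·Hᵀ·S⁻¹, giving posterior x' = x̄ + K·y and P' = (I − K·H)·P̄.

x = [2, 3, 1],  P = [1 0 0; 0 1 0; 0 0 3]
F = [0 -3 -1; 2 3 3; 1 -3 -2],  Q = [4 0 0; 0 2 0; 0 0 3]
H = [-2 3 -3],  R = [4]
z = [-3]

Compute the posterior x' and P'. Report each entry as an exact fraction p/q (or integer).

x̄ = F·x = [-10, 16, -9]
P̄ = F·P·Fᵀ + Q = [16 -18 15; -18 42 -25; 15 -25 25]
y = z − H·x̄ = [-98]
S = H·P̄·Hᵀ + R = [1517]
K = P̄·Hᵀ·S⁻¹ = [-131/1517; 237/1517; -180/1517]
x' = x̄ + K·y = [-2332/1517, 1046/1517, 3987/1517]
P' = (I − K·H)·P̄ = [7111/1517 3741/1517 -825/1517; 3741/1517 7545/1517 4735/1517; -825/1517 4735/1517 5525/1517]

x' = [-2332/1517, 1046/1517, 3987/1517]
P' = [7111/1517 3741/1517 -825/1517; 3741/1517 7545/1517 4735/1517; -825/1517 4735/1517 5525/1517]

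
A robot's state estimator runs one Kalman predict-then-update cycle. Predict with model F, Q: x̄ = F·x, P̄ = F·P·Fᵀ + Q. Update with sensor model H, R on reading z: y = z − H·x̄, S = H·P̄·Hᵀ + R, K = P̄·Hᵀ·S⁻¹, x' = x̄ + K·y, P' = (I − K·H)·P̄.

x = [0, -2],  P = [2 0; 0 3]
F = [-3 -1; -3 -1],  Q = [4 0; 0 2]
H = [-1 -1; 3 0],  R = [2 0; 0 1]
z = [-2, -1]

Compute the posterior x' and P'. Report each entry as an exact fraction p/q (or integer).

x̄ = F·x = [2, 2]
P̄ = F·P·Fᵀ + Q = [25 21; 21 23]
y = z − H·x̄ = [2, -7]
S = H·P̄·Hᵀ + R = [92 -138; -138 226]
K = P̄·Hᵀ·S⁻¹ = [-1/38 6/19; -625/874 -3/19]
x' = x̄ + K·y = [-5/19, 732/437]
P' = (I − K·H)·P̄ = [2/19 -1/19; -1/19 648/437]

x' = [-5/19, 732/437]
P' = [2/19 -1/19; -1/19 648/437]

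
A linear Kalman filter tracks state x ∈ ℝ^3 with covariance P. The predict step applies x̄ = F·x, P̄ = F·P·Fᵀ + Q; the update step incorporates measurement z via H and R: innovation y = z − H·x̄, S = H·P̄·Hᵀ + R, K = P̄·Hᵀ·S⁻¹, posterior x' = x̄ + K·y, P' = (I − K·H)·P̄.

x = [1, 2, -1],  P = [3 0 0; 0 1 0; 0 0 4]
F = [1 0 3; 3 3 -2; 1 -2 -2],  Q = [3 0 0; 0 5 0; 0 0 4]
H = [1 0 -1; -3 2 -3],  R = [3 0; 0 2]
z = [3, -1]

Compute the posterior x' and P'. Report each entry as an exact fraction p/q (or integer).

x' = [105158/35681, 131643/35681, -7633/35681]
P' = [149925/35681 373095/35681 101127/35681; 373095/35681 1140229/35681 381867/35681; 101127/35681 381867/35681 155547/35681]

x̄ = F·x = [-2, 11, -1]
P̄ = F·P·Fᵀ + Q = [42 -15 -21; -15 57 19; -21 19 27]
y = z − H·x̄ = [4, -32]
S = H·P̄·Hᵀ + R = [114 -113; -113 425]
K = P̄·Hᵀ·S⁻¹ = [16266/35681 -3483/35681; -2924/35681 7786/35681; -18140/35681 -3144/35681]
x' = x̄ + K·y = [105158/35681, 131643/35681, -7633/35681]
P' = (I − K·H)·P̄ = [149925/35681 373095/35681 101127/35681; 373095/35681 1140229/35681 381867/35681; 101127/35681 381867/35681 155547/35681]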